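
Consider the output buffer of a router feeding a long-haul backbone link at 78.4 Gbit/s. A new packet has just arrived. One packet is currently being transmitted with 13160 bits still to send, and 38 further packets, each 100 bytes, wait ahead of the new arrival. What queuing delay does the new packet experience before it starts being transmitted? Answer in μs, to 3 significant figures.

Each queued packet: L/R = 800/78400000000 = 0.0102041 μs.
38 queued → 0.387755 μs.
Plus remaining 13160 bits of current packet: 0.167857 μs.
Queuing delay = 0.556 μs.

0.556 μs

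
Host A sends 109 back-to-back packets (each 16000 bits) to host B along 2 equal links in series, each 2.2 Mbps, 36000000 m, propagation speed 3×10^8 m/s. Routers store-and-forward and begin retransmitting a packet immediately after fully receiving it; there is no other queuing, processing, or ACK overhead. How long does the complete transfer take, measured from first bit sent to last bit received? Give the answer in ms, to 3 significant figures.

1040 ms

Per-hop transmission t_tx = L/R = 16000/2200000 = 7.27273 ms.
Per-hop propagation t_prop = 36000000/300000000 = 120 ms.
Pipeline fill: first packet needs 2·t_tx to clear all hops; remaining 108 packets each add one t_tx.
Total = (2+109-1)·t_tx + 2·t_prop = 110·7.27273 + 2·120 = 1040 ms.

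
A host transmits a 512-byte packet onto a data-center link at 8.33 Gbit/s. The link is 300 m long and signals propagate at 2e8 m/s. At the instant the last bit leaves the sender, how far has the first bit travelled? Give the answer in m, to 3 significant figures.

98.3 m

t_tx = L/R = 4096/8330000000 = 4.91717e-07 s.
Distance = s × t_tx = 200000000 × 4.91717e-07 = 98.3 m.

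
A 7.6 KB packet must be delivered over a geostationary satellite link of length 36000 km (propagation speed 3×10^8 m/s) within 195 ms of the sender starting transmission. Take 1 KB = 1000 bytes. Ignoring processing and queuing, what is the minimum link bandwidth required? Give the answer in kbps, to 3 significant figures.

L = 60800 bits.
Propagation delay = 36000000 / 300000000 = 120 ms.
Transmission budget = 195 − 120 = 75 ms.
R ≥ L / t_tx = 60800 bits / 0.075 s = 811 kbps.

811 kbps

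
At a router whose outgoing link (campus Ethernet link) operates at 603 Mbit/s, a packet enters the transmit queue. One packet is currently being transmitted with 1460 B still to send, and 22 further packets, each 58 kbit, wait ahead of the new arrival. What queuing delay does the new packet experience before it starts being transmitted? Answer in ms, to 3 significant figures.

2.14 ms

Each queued packet: L/R = 58000/603000000 = 0.0961857 ms.
22 queued → 2.11609 ms.
Plus remaining 11680 bits of current packet: 0.0193698 ms.
Queuing delay = 2.14 ms.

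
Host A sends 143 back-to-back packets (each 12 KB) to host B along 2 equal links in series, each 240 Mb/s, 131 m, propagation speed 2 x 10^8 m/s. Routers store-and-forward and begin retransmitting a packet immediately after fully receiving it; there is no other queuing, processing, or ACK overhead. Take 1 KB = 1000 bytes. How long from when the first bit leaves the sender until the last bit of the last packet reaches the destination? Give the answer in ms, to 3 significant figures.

Per-hop transmission t_tx = L/R = 96000/240000000 = 0.4 ms.
Per-hop propagation t_prop = 131/200000000 = 0.000655 ms.
Pipeline fill: first packet needs 2·t_tx to clear all hops; remaining 142 packets each add one t_tx.
Total = (2+143-1)·t_tx + 2·t_prop = 144·0.4 + 2·0.000655 = 57.6 ms.

57.6 ms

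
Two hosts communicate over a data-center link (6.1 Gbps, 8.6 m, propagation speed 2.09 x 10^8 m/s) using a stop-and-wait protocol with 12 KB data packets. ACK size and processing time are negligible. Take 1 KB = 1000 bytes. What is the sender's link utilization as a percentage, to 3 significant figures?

99.5 %

t_tx = L/R = 96000/6100000000 = 1.57377e-05 s.
t_prop = 8.6/209000000 = 4.11483e-08 s; RTT = 8.22967e-08 s.
Cycle = t_tx + RTT = 1.582e-05 s.
Utilization = t_tx / cycle = 1.57377e-05/1.582e-05 = 99.5 %.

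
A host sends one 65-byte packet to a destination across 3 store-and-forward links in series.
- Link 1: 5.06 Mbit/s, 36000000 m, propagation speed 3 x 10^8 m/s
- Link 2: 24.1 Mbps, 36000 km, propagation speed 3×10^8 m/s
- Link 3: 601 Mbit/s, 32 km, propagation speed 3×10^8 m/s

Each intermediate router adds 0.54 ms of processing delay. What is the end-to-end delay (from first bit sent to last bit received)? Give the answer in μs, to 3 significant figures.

L = 65 × 8 = 520 bits.
Transmission delays (L/R per hop): 102.767, 21.5768, 0.865225 μs; sum = 125.209 μs.
Propagation delays (d/s per hop): 120000, 120000, 106.667 μs; sum = 240107 μs.
Processing at 2 router(s): 2 × 0.54 ms = 1080 μs.
End-to-end = 241000 μs.

241000 μs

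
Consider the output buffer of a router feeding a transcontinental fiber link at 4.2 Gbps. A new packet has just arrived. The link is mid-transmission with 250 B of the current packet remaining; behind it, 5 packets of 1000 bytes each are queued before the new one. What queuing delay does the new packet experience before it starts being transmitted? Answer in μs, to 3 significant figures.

10.0 μs

Each queued packet: L/R = 8000/4200000000 = 1.90476 μs.
5 queued → 9.52381 μs.
Plus remaining 2000 bits of current packet: 0.47619 μs.
Queuing delay = 10.0 μs.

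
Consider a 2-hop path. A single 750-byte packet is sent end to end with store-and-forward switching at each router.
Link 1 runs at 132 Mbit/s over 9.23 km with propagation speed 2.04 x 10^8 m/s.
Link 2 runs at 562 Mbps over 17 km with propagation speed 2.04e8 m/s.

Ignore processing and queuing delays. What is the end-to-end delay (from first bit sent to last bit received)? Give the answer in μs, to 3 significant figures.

185 μs

L = 750 × 8 = 6000 bits.
Transmission delays (L/R per hop): 45.4545, 10.6762 μs; sum = 56.1307 μs.
Propagation delays (d/s per hop): 45.2451, 83.3333 μs; sum = 128.578 μs.
End-to-end = 185 μs.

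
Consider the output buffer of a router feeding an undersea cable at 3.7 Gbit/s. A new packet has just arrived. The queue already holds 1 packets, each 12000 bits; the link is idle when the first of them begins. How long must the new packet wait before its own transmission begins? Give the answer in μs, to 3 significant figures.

Each queued packet: L/R = 12000/3700000000 = 3.24324 μs.
1 queued → 3.24324 μs.
Queuing delay = 3.24 μs.

3.24 μs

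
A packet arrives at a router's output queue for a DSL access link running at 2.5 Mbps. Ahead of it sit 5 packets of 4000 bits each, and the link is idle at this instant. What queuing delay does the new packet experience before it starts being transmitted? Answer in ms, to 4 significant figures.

Each queued packet: L/R = 4000/2500000 = 1.6 ms.
5 queued → 8 ms.
Queuing delay = 8.000 ms.

8.000 ms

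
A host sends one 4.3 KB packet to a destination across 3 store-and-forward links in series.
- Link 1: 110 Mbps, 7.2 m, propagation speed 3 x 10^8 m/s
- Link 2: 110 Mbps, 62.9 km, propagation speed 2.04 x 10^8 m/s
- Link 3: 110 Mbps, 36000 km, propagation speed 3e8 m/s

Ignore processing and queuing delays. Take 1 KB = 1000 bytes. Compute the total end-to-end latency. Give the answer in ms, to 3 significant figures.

L = 34400 bits.
Transmission delay per hop = L/R = 34400/110000000 = 0.312727 ms; 3 hops → 0.938182 ms.
Propagation delays (d/s per hop): 2.4e-05, 0.308333, 120 ms; sum = 120.308 ms.
End-to-end = 121 ms.

121 ms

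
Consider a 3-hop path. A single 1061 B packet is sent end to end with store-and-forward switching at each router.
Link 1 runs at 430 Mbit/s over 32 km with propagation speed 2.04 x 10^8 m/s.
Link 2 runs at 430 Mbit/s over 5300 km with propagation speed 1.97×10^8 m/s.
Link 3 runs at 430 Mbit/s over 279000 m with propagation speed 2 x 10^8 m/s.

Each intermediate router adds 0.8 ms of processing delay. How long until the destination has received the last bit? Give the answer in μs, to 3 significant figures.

L = 1061 × 8 = 8488 bits.
Transmission delay per hop = L/R = 8488/430000000 = 19.7395 μs; 3 hops → 59.2186 μs.
Propagation delays (d/s per hop): 156.863, 26903.6, 1395 μs; sum = 28455.4 μs.
Processing at 2 router(s): 2 × 0.8 ms = 1600 μs.
End-to-end = 30100 μs.

30100 μs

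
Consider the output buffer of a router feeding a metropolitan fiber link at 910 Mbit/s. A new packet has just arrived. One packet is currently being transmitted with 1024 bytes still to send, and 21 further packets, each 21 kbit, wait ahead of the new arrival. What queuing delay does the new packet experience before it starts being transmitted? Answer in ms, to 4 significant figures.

0.4936 ms

Each queued packet: L/R = 21000/910000000 = 0.0230769 ms.
21 queued → 0.484615 ms.
Plus remaining 8192 bits of current packet: 0.0090022 ms.
Queuing delay = 0.4936 ms.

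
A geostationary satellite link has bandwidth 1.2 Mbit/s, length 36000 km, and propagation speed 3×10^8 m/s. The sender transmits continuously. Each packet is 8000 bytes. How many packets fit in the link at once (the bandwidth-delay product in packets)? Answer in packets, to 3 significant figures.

2.25 packets

Propagation delay = 36000000 / 300000000 = 0.12 s.
BDP = R × t_prop = 1200000 × 0.12 = 144000 bits.
In packets of 64000 bits: 2.25 packets.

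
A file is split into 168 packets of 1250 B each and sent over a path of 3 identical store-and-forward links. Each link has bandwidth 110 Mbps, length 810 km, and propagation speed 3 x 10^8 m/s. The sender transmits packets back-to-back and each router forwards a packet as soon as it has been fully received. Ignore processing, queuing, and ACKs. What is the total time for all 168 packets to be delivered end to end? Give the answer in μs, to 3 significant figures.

Per-hop transmission t_tx = L/R = 10000/110000000 = 90.9091 μs.
Per-hop propagation t_prop = 810000/300000000 = 2700 μs.
Pipeline fill: first packet needs 3·t_tx to clear all hops; remaining 167 packets each add one t_tx.
Total = (3+168-1)·t_tx + 3·t_prop = 170·90.9091 + 3·2700 = 23600 μs.

23600 μs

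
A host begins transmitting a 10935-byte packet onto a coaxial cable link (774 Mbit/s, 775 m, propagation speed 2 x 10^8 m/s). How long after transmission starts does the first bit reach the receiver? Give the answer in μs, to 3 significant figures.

3.88 μs

First bit experiences only propagation delay: d/s = 775/200000000 = 3.88 μs.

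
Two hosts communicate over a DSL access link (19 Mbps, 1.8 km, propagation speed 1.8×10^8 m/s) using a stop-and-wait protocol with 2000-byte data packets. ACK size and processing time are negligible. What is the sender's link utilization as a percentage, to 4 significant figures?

t_tx = L/R = 16000/19000000 = 0.000842105 s.
t_prop = 1800/180000000 = 1e-05 s; RTT = 2e-05 s.
Cycle = t_tx + RTT = 0.000862105 s.
Utilization = t_tx / cycle = 0.000842105/0.000862105 = 97.68 %.

97.68 %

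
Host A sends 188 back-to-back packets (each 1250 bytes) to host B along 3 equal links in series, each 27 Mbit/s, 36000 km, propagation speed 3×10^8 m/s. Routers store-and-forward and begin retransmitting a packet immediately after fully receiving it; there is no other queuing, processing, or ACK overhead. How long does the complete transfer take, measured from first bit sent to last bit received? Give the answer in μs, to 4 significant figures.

Per-hop transmission t_tx = L/R = 10000/27000000 = 370.37 μs.
Per-hop propagation t_prop = 36000000/300000000 = 120000 μs.
Pipeline fill: first packet needs 3·t_tx to clear all hops; remaining 187 packets each add one t_tx.
Total = (3+188-1)·t_tx + 3·t_prop = 190·370.37 + 3·120000 = 430400 μs.

430400 μs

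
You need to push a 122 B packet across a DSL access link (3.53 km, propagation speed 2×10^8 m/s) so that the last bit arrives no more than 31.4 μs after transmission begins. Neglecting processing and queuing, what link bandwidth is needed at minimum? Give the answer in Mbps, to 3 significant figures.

71.0 Mbps

L = 976 bits.
Propagation delay = 3530 / 200000000 = 17.65 μs.
Transmission budget = 31.4 − 17.65 = 13.75 μs.
R ≥ L / t_tx = 976 bits / 1.375e-05 s = 71.0 Mbps.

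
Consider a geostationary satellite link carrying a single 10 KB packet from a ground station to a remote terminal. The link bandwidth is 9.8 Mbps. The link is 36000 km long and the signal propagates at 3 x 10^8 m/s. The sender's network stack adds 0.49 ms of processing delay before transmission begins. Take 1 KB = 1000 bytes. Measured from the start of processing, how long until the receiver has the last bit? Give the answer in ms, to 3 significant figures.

129 ms

L = 80000 bits.
Transmission delay = L/R = 80000 / 9800000 = 8.16327 ms.
Propagation delay = d/s = 36000000 m / 300000000 m/s = 120 ms.
Plus processing delay 0.49 ms = 0.49 ms.
Total = 129 ms.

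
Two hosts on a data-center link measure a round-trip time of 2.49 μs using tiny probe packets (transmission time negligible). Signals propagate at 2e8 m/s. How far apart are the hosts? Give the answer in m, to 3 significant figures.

One-way propagation = RTT/2 = 1.245 μs.
d = s × t = 200000000 × 1.245e-06 = 249 m.

249 m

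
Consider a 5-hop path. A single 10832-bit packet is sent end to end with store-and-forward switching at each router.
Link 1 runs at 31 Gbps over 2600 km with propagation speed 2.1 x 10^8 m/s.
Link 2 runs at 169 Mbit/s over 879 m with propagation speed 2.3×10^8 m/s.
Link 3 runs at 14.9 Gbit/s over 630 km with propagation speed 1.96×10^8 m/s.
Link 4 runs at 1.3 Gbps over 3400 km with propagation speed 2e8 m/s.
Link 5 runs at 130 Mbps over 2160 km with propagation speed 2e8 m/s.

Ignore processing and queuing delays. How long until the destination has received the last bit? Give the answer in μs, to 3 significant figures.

43600 μs

Transmission delays (L/R per hop): 0.349419, 64.0947, 0.72698, 8.33231, 83.3231 μs; sum = 156.826 μs.
Propagation delays (d/s per hop): 12381, 3.82174, 3214.29, 17000, 10800 μs; sum = 43399.1 μs.
End-to-end = 43600 μs.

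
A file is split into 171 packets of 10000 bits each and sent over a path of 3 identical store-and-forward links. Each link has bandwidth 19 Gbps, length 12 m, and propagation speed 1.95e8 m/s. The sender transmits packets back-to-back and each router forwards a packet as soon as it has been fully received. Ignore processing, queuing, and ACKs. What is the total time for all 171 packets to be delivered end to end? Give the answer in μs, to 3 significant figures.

91.2 μs

Per-hop transmission t_tx = L/R = 10000/19000000000 = 0.526316 μs.
Per-hop propagation t_prop = 12/195000000 = 0.0615385 μs.
Pipeline fill: first packet needs 3·t_tx to clear all hops; remaining 170 packets each add one t_tx.
Total = (3+171-1)·t_tx + 3·t_prop = 173·0.526316 + 3·0.0615385 = 91.2 μs.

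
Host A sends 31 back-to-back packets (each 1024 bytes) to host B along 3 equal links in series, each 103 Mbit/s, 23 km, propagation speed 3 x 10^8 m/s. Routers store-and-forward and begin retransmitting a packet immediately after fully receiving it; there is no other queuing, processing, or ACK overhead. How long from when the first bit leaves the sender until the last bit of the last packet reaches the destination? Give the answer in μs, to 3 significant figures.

Per-hop transmission t_tx = L/R = 8192/103000000 = 79.534 μs.
Per-hop propagation t_prop = 23000/300000000 = 76.6667 μs.
Pipeline fill: first packet needs 3·t_tx to clear all hops; remaining 30 packets each add one t_tx.
Total = (3+31-1)·t_tx + 3·t_prop = 33·79.534 + 3·76.6667 = 2850 μs.

2850 μs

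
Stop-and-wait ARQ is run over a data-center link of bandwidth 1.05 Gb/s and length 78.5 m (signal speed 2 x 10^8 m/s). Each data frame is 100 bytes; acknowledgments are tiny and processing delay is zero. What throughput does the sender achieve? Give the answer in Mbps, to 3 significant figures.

517 Mbps

t_tx = L/R = 800/1050000000 = 7.61905e-07 s.
t_prop = 78.5/200000000 = 3.925e-07 s; RTT = 7.85e-07 s.
Cycle = t_tx + RTT = 1.5469e-06 s.
Throughput = L / cycle = 800 / 1.5469e-06 = 517 Mbps.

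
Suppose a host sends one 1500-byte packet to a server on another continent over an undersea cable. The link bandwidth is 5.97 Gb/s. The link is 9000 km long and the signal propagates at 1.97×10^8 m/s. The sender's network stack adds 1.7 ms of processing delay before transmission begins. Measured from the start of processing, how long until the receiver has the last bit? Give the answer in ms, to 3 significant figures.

L = 1500 × 8 = 12000 bits.
Transmission delay = L/R = 12000 / 5970000000 = 0.00201005 ms.
Propagation delay = d/s = 9000000 m / 197000000 m/s = 45.6853 ms.
Plus processing delay 1.7 ms = 1.7 ms.
Total = 47.4 ms.

47.4 ms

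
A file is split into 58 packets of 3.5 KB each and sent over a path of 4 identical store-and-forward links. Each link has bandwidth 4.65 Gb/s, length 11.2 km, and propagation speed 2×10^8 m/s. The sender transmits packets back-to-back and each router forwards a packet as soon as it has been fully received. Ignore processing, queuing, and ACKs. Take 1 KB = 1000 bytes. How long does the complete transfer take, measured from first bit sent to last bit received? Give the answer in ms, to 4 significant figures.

Per-hop transmission t_tx = L/R = 28000/4650000000 = 0.00602151 ms.
Per-hop propagation t_prop = 11200/200000000 = 0.056 ms.
Pipeline fill: first packet needs 4·t_tx to clear all hops; remaining 57 packets each add one t_tx.
Total = (4+58-1)·t_tx + 4·t_prop = 61·0.00602151 + 4·0.056 = 0.5913 ms.

0.5913 ms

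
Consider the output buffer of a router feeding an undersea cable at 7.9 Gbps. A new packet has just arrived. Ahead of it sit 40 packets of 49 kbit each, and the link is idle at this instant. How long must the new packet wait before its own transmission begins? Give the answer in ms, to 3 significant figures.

0.248 ms

Each queued packet: L/R = 49000/7900000000 = 0.00620253 ms.
40 queued → 0.248101 ms.
Queuing delay = 0.248 ms.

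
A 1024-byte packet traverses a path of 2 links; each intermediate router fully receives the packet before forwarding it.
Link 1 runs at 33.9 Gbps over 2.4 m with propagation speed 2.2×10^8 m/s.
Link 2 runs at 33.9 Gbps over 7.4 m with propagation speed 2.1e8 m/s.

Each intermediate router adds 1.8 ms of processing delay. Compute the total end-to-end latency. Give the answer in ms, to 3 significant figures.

1.80 ms

L = 1024 × 8 = 8192 bits.
Transmission delay per hop = L/R = 8192/33900000000 = 0.000241652 ms; 2 hops → 0.000483304 ms.
Propagation delays (d/s per hop): 1.09091e-05, 3.52381e-05 ms; sum = 4.61472e-05 ms.
Processing at 1 router(s): 1 × 1.8 ms = 1.8 ms.
End-to-end = 1.80 ms.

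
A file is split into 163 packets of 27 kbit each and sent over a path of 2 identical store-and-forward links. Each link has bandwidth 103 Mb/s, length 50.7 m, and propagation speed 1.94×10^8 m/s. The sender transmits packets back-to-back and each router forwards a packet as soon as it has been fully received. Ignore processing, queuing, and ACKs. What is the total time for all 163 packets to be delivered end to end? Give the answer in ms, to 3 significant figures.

43.0 ms

Per-hop transmission t_tx = L/R = 27000/103000000 = 0.262136 ms.
Per-hop propagation t_prop = 50.7/194000000 = 0.00026134 ms.
Pipeline fill: first packet needs 2·t_tx to clear all hops; remaining 162 packets each add one t_tx.
Total = (2+163-1)·t_tx + 2·t_prop = 164·0.262136 + 2·0.00026134 = 43.0 ms.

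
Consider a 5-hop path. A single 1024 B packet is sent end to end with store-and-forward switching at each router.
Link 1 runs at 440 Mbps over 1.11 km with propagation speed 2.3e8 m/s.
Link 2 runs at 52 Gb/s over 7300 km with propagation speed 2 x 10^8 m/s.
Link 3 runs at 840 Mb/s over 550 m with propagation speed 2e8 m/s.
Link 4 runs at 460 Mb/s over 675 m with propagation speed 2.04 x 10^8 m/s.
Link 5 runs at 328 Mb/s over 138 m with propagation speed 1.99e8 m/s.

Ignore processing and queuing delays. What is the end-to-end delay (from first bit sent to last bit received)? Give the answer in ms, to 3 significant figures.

36.6 ms

L = 1024 × 8 = 8192 bits.
Transmission delays (L/R per hop): 0.0186182, 0.000157538, 0.00975238, 0.0178087, 0.0249756 ms; sum = 0.0713124 ms.
Propagation delays (d/s per hop): 0.00482609, 36.5, 0.00275, 0.00330882, 0.000693467 ms; sum = 36.5116 ms.
End-to-end = 36.6 ms.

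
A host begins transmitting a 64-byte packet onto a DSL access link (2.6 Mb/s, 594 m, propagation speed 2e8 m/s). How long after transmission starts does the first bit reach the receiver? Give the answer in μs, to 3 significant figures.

2.97 μs

First bit experiences only propagation delay: d/s = 594/200000000 = 2.97 μs.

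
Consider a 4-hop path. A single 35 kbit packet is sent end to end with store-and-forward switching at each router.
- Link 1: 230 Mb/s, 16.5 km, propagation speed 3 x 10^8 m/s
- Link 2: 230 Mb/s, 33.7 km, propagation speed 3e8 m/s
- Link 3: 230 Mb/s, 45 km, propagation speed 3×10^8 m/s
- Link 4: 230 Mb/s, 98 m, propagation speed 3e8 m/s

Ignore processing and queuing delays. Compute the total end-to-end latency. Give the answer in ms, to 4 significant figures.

0.9264 ms

L = 35000 bits.
Transmission delay per hop = L/R = 35000/230000000 = 0.152174 ms; 4 hops → 0.608696 ms.
Propagation delays (d/s per hop): 0.055, 0.112333, 0.15, 0.000326667 ms; sum = 0.31766 ms.
End-to-end = 0.9264 ms.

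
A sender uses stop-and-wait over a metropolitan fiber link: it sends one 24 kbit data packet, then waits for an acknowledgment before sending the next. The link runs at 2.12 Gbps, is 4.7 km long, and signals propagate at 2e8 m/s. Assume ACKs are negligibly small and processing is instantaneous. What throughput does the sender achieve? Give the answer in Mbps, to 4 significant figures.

411.5 Mbps

t_tx = L/R = 24000/2120000000 = 1.13208e-05 s.
t_prop = 4700/200000000 = 2.35e-05 s; RTT = 4.7e-05 s.
Cycle = t_tx + RTT = 5.83208e-05 s.
Throughput = L / cycle = 24000 / 5.83208e-05 = 411.5 Mbps.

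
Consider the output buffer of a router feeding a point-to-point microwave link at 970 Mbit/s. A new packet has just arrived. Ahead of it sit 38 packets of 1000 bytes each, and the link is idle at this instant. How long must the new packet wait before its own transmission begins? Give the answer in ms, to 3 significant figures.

Each queued packet: L/R = 8000/970000000 = 0.00824742 ms.
38 queued → 0.313402 ms.
Queuing delay = 0.313 ms.

0.313 ms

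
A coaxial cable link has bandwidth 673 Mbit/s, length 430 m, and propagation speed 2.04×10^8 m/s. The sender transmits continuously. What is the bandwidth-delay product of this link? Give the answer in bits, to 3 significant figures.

1420 bits

Propagation delay = 430 / 204000000 = 2.10784e-06 s.
BDP = R × t_prop = 673000000 × 2.10784e-06 = 1418.58 bits.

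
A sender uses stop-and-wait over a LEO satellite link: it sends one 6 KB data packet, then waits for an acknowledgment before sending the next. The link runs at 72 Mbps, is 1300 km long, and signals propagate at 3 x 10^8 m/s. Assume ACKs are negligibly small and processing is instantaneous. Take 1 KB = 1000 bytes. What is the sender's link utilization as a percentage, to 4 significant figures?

t_tx = L/R = 48000/72000000 = 0.000666667 s.
t_prop = 1300000/300000000 = 0.00433333 s; RTT = 0.00866667 s.
Cycle = t_tx + RTT = 0.00933333 s.
Utilization = t_tx / cycle = 0.000666667/0.00933333 = 7.143 %.

7.143 %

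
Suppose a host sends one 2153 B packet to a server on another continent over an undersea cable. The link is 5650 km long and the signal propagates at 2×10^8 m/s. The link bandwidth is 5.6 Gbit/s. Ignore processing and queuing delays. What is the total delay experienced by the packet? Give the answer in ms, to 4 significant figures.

L = 2153 × 8 = 17224 bits.
Transmission delay = L/R = 17224 / 5600000000 = 0.00307571 ms.
Propagation delay = d/s = 5650000 m / 200000000 m/s = 28.25 ms.
Total = 28.25 ms.

28.25 ms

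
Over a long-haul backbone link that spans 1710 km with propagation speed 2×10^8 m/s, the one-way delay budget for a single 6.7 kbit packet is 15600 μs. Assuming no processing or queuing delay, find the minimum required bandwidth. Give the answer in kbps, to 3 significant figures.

Propagation delay = 1710000 / 200000000 = 8550 μs.
Transmission budget = 15600 − 8550 = 7050 μs.
R ≥ L / t_tx = 6700 bits / 0.00705 s = 950 kbps.

950 kbps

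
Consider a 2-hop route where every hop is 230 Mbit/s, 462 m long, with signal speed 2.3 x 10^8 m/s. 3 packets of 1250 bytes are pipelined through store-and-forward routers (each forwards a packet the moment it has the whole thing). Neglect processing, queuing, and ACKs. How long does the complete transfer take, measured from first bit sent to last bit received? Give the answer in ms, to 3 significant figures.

0.178 ms

Per-hop transmission t_tx = L/R = 10000/230000000 = 0.0434783 ms.
Per-hop propagation t_prop = 462/2.3e+08 = 0.0020087 ms.
Pipeline fill: first packet needs 2·t_tx to clear all hops; remaining 2 packets each add one t_tx.
Total = (2+3-1)·t_tx + 2·t_prop = 4·0.0434783 + 2·0.0020087 = 0.178 ms.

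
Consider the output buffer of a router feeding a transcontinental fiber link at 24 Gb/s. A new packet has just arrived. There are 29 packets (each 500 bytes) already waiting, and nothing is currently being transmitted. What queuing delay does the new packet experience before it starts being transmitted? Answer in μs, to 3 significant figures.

Each queued packet: L/R = 4000/24000000000 = 0.166667 μs.
29 queued → 4.83333 μs.
Queuing delay = 4.83 μs.

4.83 μs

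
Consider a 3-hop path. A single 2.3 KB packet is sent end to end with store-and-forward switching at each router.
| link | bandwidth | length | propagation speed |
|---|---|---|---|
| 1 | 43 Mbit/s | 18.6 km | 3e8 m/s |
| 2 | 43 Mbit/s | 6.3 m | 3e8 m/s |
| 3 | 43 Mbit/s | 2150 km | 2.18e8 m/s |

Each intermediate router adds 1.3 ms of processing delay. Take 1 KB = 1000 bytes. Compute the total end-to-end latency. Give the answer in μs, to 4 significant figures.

L = 18400 bits.
Transmission delay per hop = L/R = 18400/43000000 = 427.907 μs; 3 hops → 1283.72 μs.
Propagation delays (d/s per hop): 62, 0.021, 9862.39 μs; sum = 9924.41 μs.
Processing at 2 router(s): 2 × 1.3 ms = 2600 μs.
End-to-end = 13810 μs.

13810 μs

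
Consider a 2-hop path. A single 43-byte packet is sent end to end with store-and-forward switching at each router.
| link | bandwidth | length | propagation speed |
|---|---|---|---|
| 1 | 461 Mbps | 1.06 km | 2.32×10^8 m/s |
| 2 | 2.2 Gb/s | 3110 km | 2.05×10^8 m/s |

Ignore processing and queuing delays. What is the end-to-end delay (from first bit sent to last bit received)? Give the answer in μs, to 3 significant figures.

15200 μs

L = 43 × 8 = 344 bits.
Transmission delays (L/R per hop): 0.746204, 0.156364 μs; sum = 0.902568 μs.
Propagation delays (d/s per hop): 4.56897, 15170.7 μs; sum = 15175.3 μs.
End-to-end = 15200 μs.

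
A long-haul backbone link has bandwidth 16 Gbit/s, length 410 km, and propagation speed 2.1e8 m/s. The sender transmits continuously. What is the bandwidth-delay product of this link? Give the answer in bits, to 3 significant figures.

31200000 bits

Propagation delay = 410000 / 210000000 = 0.00195238 s.
BDP = R × t_prop = 16000000000 × 0.00195238 = 31238100 bits.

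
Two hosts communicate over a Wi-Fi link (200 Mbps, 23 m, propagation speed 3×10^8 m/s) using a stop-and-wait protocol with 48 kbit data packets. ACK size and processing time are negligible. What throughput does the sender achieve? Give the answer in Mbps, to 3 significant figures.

200 Mbps

t_tx = L/R = 48000/200000000 = 0.00024 s.
t_prop = 23/300000000 = 7.66667e-08 s; RTT = 1.53333e-07 s.
Cycle = t_tx + RTT = 0.000240153 s.
Throughput = L / cycle = 48000 / 0.000240153 = 200 Mbps.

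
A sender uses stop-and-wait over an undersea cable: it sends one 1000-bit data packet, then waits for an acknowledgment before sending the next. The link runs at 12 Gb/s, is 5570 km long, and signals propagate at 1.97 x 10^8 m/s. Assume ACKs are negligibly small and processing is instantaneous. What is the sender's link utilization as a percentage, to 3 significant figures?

0.000147 %

t_tx = L/R = 1000/12000000000 = 8.33333e-08 s.
t_prop = 5570000/197000000 = 0.0282741 s; RTT = 0.0565482 s.
Cycle = t_tx + RTT = 0.0565483 s.
Utilization = t_tx / cycle = 8.33333e-08/0.0565483 = 0.000147 %.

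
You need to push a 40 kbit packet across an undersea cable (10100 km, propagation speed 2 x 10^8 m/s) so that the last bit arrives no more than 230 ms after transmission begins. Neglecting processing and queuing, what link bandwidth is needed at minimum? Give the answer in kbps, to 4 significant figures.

222.8 kbps

Propagation delay = 10100000 / 200000000 = 50.5 ms.
Transmission budget = 230 − 50.5 = 179.5 ms.
R ≥ L / t_tx = 40000 bits / 0.1795 s = 222.8 kbps.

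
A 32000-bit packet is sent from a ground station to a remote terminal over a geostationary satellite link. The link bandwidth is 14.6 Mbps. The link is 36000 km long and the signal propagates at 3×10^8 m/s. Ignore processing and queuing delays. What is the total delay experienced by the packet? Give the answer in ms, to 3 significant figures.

122 ms

Transmission delay = L/R = 32000 / 14600000 = 2.19178 ms.
Propagation delay = d/s = 36000000 m / 300000000 m/s = 120 ms.
Total = 122 ms.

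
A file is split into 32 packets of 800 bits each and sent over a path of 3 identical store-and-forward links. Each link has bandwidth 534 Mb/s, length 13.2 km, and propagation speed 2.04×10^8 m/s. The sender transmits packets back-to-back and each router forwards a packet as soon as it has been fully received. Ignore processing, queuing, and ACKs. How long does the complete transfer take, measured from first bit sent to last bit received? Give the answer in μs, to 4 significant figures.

245.1 μs

Per-hop transmission t_tx = L/R = 800/534000000 = 1.49813 μs.
Per-hop propagation t_prop = 13200/204000000 = 64.7059 μs.
Pipeline fill: first packet needs 3·t_tx to clear all hops; remaining 31 packets each add one t_tx.
Total = (3+32-1)·t_tx + 3·t_prop = 34·1.49813 + 3·64.7059 = 245.1 μs.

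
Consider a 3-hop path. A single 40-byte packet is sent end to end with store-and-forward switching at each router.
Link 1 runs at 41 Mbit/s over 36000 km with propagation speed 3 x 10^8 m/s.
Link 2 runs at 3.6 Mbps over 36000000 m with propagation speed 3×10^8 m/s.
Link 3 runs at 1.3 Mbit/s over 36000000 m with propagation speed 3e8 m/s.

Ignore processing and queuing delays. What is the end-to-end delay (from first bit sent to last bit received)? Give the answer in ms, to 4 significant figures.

L = 40 × 8 = 320 bits.
Transmission delays (L/R per hop): 0.00780488, 0.0888889, 0.246154 ms; sum = 0.342848 ms.
Propagation delays (d/s per hop): 120, 120, 120 ms; sum = 360 ms.
End-to-end = 360.3 ms.

360.3 ms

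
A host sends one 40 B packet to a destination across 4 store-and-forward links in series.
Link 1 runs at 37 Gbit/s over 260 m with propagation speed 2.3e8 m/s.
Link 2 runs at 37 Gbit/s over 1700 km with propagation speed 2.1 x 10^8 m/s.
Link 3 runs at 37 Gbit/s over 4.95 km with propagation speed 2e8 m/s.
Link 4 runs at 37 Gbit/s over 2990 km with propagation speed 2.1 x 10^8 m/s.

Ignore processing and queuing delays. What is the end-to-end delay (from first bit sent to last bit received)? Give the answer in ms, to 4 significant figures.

22.36 ms

L = 40 × 8 = 320 bits.
Transmission delay per hop = L/R = 320/37000000000 = 8.64865e-06 ms; 4 hops → 3.45946e-05 ms.
Propagation delays (d/s per hop): 0.00113043, 8.09524, 0.02475, 14.2381 ms; sum = 22.3592 ms.
End-to-end = 22.36 ms.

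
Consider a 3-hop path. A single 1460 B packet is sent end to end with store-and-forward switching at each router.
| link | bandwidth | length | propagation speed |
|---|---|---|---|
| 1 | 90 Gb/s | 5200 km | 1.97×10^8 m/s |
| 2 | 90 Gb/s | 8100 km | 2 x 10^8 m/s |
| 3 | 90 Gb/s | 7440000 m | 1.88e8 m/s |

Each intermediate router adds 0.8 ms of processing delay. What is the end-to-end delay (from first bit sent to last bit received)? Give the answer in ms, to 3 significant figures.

108 ms

L = 1460 × 8 = 11680 bits.
Transmission delay per hop = L/R = 11680/90000000000 = 0.000129778 ms; 3 hops → 0.000389333 ms.
Propagation delays (d/s per hop): 26.3959, 40.5, 39.5745 ms; sum = 106.47 ms.
Processing at 2 router(s): 2 × 0.8 ms = 1.6 ms.
End-to-end = 108 ms.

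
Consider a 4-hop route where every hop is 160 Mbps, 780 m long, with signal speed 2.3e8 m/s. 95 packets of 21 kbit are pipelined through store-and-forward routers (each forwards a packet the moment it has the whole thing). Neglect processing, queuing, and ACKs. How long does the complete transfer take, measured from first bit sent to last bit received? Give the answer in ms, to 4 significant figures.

12.88 ms

Per-hop transmission t_tx = L/R = 21000/160000000 = 0.13125 ms.
Per-hop propagation t_prop = 780/2.3e+08 = 0.0033913 ms.
Pipeline fill: first packet needs 4·t_tx to clear all hops; remaining 94 packets each add one t_tx.
Total = (4+95-1)·t_tx + 4·t_prop = 98·0.13125 + 4·0.0033913 = 12.88 ms.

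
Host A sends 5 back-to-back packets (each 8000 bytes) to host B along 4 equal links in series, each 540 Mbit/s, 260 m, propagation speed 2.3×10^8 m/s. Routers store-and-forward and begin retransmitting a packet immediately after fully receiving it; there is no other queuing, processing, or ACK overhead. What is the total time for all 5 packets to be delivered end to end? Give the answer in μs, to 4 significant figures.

952.7 μs

Per-hop transmission t_tx = L/R = 64000/540000000 = 118.519 μs.
Per-hop propagation t_prop = 260/2.3e+08 = 1.13043 μs.
Pipeline fill: first packet needs 4·t_tx to clear all hops; remaining 4 packets each add one t_tx.
Total = (4+5-1)·t_tx + 4·t_prop = 8·118.519 + 4·1.13043 = 952.7 μs.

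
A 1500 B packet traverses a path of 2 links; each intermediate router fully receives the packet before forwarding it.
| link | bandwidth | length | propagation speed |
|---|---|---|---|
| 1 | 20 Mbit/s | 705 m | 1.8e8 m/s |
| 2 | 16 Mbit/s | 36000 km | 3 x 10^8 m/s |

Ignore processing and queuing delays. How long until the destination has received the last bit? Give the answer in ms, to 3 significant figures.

121 ms

L = 1500 × 8 = 12000 bits.
Transmission delays (L/R per hop): 0.6, 0.75 ms; sum = 1.35 ms.
Propagation delays (d/s per hop): 0.00391667, 120 ms; sum = 120.004 ms.
End-to-end = 121 ms.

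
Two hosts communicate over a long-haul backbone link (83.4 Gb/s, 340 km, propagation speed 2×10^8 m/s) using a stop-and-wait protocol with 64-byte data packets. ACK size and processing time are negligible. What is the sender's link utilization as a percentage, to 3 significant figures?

t_tx = L/R = 512/83400000000 = 6.13909e-09 s.
t_prop = 340000/200000000 = 0.0017 s; RTT = 0.0034 s.
Cycle = t_tx + RTT = 0.00340001 s.
Utilization = t_tx / cycle = 6.13909e-09/0.00340001 = 0.000181 %.

0.000181 %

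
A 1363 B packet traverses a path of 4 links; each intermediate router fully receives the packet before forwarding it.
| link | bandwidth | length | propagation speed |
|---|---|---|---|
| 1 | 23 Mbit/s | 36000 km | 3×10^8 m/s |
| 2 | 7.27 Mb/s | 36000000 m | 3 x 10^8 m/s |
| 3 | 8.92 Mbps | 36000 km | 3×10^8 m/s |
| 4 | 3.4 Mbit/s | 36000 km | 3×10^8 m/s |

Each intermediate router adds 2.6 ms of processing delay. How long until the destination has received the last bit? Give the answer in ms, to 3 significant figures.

L = 1363 × 8 = 10904 bits.
Transmission delays (L/R per hop): 0.474087, 1.49986, 1.22242, 3.20706 ms; sum = 6.40343 ms.
Propagation delays (d/s per hop): 120, 120, 120, 120 ms; sum = 480 ms.
Processing at 3 router(s): 3 × 2.6 ms = 7.8 ms.
End-to-end = 494 ms.

494 ms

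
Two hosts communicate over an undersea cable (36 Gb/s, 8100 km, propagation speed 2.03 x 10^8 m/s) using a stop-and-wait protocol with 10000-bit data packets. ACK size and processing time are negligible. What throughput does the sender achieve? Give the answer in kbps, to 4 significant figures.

t_tx = L/R = 10000/36000000000 = 2.77778e-07 s.
t_prop = 8100000/2.03e+08 = 0.0399015 s; RTT = 0.079803 s.
Cycle = t_tx + RTT = 0.0798032 s.
Throughput = L / cycle = 10000 / 0.0798032 = 125.3 kbps.

125.3 kbps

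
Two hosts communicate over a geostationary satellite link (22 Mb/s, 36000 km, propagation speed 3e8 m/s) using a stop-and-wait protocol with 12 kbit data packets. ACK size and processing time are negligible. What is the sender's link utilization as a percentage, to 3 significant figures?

t_tx = L/R = 12000/22000000 = 0.000545455 s.
t_prop = 36000000/300000000 = 0.12 s; RTT = 0.24 s.
Cycle = t_tx + RTT = 0.240545 s.
Utilization = t_tx / cycle = 0.000545455/0.240545 = 0.227 %.

0.227 %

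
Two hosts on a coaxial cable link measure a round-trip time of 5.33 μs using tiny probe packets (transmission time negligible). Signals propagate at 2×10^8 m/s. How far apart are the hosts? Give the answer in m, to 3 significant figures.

One-way propagation = RTT/2 = 2.665 μs.
d = s × t = 200000000 × 2.665e-06 = 533 m.

533 m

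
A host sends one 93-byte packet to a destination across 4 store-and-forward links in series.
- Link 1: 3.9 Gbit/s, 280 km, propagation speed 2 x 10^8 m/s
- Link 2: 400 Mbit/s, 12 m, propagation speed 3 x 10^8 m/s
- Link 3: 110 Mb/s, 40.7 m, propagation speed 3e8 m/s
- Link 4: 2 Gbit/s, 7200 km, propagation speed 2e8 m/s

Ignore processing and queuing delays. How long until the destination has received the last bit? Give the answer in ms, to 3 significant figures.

37.4 ms

L = 93 × 8 = 744 bits.
Transmission delays (L/R per hop): 0.000190769, 0.00186, 0.00676364, 0.000372 ms; sum = 0.00918641 ms.
Propagation delays (d/s per hop): 1.4, 4e-05, 0.000135667, 36 ms; sum = 37.4002 ms.
End-to-end = 37.4 ms.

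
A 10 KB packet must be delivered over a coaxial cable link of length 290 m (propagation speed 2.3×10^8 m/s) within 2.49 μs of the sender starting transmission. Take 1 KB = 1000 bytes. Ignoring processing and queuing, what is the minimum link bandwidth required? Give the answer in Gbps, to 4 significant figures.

L = 80000 bits.
Propagation delay = 290 / 2.3e+08 = 1.26087 μs.
Transmission budget = 2.49 − 1.26087 = 1.22913 μs.
R ≥ L / t_tx = 80000 bits / 1.22913e-06 s = 65.09 Gbps.

65.09 Gbps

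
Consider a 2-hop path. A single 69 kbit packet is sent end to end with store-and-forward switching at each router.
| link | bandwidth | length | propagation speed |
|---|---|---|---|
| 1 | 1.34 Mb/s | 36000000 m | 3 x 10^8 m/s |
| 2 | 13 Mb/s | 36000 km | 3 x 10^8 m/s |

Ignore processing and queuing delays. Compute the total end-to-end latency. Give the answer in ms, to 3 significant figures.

L = 69000 bits.
Transmission delays (L/R per hop): 51.4925, 5.30769 ms; sum = 56.8002 ms.
Propagation delays (d/s per hop): 120, 120 ms; sum = 240 ms.
End-to-end = 297 ms.

297 ms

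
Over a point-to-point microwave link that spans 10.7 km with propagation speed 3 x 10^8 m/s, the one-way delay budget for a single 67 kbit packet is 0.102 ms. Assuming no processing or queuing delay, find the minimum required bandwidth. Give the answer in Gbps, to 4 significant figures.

1.010 Gbps

Propagation delay = 10700 / 300000000 = 0.0356667 ms.
Transmission budget = 0.102 − 0.0356667 = 0.0663333 ms.
R ≥ L / t_tx = 67000 bits / 6.63333e-05 s = 1.010 Gbps.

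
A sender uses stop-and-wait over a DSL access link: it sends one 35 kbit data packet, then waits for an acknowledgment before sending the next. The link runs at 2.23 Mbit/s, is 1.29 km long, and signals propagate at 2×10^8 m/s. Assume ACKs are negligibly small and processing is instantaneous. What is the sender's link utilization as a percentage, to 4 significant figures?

99.92 %

t_tx = L/R = 35000/2230000 = 0.0156951 s.
t_prop = 1290/200000000 = 6.45e-06 s; RTT = 1.29e-05 s.
Cycle = t_tx + RTT = 0.015708 s.
Utilization = t_tx / cycle = 0.0156951/0.015708 = 99.92 %.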